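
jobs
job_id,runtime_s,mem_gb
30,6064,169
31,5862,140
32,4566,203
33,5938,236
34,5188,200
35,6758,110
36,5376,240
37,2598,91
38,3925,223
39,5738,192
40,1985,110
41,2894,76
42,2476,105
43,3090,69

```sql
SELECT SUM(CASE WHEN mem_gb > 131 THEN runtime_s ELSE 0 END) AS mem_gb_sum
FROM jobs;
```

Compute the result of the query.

42657

job_id=30: ✓ → 6064
job_id=31: ✓ → 5862
job_id=32: ✓ → 4566
job_id=33: ✓ → 5938
job_id=34: ✓ → 5188
job_id=35: ✗
job_id=36: ✓ → 5376
job_id=37: ✗
job_id=38: ✓ → 3925
job_id=39: ✓ → 5738
job_id=40: ✗
job_id=41: ✗
job_id=42: ✗
job_id=43: ✗
mem_gb_sum = 6064 + 5862 + 4566 + 5938 + 5188 + 5376 + 3925 + 5738 = 42657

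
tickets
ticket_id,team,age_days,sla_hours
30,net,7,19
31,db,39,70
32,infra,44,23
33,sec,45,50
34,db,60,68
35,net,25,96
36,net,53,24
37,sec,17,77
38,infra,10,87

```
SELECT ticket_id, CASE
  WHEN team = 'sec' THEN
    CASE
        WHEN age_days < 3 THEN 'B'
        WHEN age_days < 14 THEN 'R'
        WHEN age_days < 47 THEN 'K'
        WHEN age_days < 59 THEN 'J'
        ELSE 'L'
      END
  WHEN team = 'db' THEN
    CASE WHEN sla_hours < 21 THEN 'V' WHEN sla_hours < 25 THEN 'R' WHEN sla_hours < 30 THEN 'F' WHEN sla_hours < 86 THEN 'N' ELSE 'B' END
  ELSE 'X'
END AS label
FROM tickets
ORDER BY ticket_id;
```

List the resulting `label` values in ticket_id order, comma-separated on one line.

ticket_id=30: team='net' → outer ELSE → X
ticket_id=31: team='db' → inner[sla_hours < 86] → N
ticket_id=32: team='infra' → outer ELSE → X
ticket_id=33: team='sec' → inner[age_days < 47] → K
ticket_id=34: team='db' → inner[sla_hours < 86] → N
ticket_id=35: team='net' → outer ELSE → X
ticket_id=36: team='net' → outer ELSE → X
ticket_id=37: team='sec' → inner[age_days < 47] → K
ticket_id=38: team='infra' → outer ELSE → X

X, N, X, K, N, X, X, K, X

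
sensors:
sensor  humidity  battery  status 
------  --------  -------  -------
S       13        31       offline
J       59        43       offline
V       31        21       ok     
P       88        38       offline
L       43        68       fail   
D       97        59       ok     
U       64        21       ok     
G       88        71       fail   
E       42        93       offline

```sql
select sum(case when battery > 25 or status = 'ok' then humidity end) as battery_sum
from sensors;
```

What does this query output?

525

sensor=S: ✓ → 13
sensor=J: ✓ → 59
sensor=V: ✓ → 31
sensor=P: ✓ → 88
sensor=L: ✓ → 43
sensor=D: ✓ → 97
sensor=U: ✓ → 64
sensor=G: ✓ → 88
sensor=E: ✓ → 42
battery_sum = 13 + 59 + 31 + 88 + 43 + 97 + 64 + 88 + 42 = 525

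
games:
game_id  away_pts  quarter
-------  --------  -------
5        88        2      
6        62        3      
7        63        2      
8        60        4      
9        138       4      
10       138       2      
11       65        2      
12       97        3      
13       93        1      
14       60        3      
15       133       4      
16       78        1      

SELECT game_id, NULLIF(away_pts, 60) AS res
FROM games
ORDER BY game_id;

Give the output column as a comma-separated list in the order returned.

game_id=5: away_pts=88 vs 60: differ → 88
game_id=6: away_pts=62 vs 60: differ → 62
game_id=7: away_pts=63 vs 60: differ → 63
game_id=8: away_pts=60 vs 60: equal → NULL
game_id=9: away_pts=138 vs 60: differ → 138
game_id=10: away_pts=138 vs 60: differ → 138
game_id=11: away_pts=65 vs 60: differ → 65
game_id=12: away_pts=97 vs 60: differ → 97
game_id=13: away_pts=93 vs 60: differ → 93
game_id=14: away_pts=60 vs 60: equal → NULL
game_id=15: away_pts=133 vs 60: differ → 133
game_id=16: away_pts=78 vs 60: differ → 78

88, 62, 63, NULL, 138, 138, 65, 97, 93, NULL, 133, 78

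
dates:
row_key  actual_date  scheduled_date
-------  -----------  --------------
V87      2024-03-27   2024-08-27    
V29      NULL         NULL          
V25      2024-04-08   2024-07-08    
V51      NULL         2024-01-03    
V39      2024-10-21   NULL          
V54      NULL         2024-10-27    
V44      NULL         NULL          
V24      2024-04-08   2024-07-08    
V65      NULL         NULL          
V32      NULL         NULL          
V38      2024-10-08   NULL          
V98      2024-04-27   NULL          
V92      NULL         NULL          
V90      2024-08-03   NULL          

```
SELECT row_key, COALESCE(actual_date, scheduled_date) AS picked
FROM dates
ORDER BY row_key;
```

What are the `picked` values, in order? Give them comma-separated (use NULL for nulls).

2024-04-08, 2024-04-08, NULL, NULL, 2024-10-08, 2024-10-21, NULL, 2024-01-03, 2024-10-27, NULL, 2024-03-27, 2024-08-03, NULL, 2024-04-27

row_key=V24: actual_date=2024-04-08 → 2024-04-08
row_key=V25: actual_date=2024-04-08 → 2024-04-08
row_key=V29: actual_date=NULL, scheduled_date=NULL (all NULL) → NULL
row_key=V32: actual_date=NULL, scheduled_date=NULL (all NULL) → NULL
row_key=V38: actual_date=2024-10-08 → 2024-10-08
row_key=V39: actual_date=2024-10-21 → 2024-10-21
row_key=V44: actual_date=NULL, scheduled_date=NULL (all NULL) → NULL
row_key=V51: actual_date=NULL, scheduled_date=2024-01-03 → 2024-01-03
row_key=V54: actual_date=NULL, scheduled_date=2024-10-27 → 2024-10-27
row_key=V65: actual_date=NULL, scheduled_date=NULL (all NULL) → NULL
row_key=V87: actual_date=2024-03-27 → 2024-03-27
row_key=V90: actual_date=2024-08-03 → 2024-08-03
row_key=V92: actual_date=NULL, scheduled_date=NULL (all NULL) → NULL
row_key=V98: actual_date=2024-04-27 → 2024-04-27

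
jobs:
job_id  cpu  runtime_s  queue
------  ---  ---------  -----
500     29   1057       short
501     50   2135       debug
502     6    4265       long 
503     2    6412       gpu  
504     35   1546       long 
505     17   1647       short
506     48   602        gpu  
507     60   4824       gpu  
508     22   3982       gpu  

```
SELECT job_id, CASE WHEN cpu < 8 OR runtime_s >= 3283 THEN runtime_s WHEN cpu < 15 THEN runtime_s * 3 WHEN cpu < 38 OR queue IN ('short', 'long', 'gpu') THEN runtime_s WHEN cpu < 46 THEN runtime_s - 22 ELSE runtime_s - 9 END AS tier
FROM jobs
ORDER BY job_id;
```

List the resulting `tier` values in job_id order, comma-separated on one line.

job_id=500: cpu < 38 OR queue IN ('short', 'long', 'gpu') → 1057
job_id=501: ELSE → 2126
job_id=502: cpu < 8 OR runtime_s >= 3283 → 4265
job_id=503: cpu < 8 OR runtime_s >= 3283 → 6412
job_id=504: cpu < 38 OR queue IN ('short', 'long', 'gpu') → 1546
job_id=505: cpu < 38 OR queue IN ('short', 'long', 'gpu') → 1647
job_id=506: cpu < 38 OR queue IN ('short', 'long', 'gpu') → 602
job_id=507: cpu < 8 OR runtime_s >= 3283 → 4824
job_id=508: cpu < 8 OR runtime_s >= 3283 → 3982

1057, 2126, 4265, 6412, 1546, 1647, 602, 4824, 3982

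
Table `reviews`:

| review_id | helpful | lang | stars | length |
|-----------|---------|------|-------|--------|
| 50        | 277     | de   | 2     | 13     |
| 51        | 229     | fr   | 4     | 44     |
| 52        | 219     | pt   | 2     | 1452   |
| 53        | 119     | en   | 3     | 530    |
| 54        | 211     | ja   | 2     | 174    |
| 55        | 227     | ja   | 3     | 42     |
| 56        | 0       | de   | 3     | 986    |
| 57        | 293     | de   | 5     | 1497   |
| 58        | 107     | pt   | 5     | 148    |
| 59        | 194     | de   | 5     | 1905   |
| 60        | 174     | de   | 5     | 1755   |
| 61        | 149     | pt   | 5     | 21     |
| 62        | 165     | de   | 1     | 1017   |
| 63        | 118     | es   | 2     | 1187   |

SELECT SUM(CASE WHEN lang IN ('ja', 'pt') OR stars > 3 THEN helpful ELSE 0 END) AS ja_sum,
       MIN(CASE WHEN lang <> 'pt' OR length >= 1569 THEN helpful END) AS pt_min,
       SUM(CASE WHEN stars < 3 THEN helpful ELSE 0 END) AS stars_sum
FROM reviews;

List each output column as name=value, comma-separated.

[ja_sum: lang IN ('ja', 'pt') OR stars > 3]
review_id=50: ✗
review_id=51: ✓ → 229
review_id=52: ✓ → 219
review_id=53: ✗
review_id=54: ✓ → 211
review_id=55: ✓ → 227
review_id=56: ✗
review_id=57: ✓ → 293
review_id=58: ✓ → 107
review_id=59: ✓ → 194
review_id=60: ✓ → 174
review_id=61: ✓ → 149
review_id=62: ✗
review_id=63: ✗
ja_sum = 229 + 219 + 211 + 227 + 293 + 107 + 194 + 174 + 149 = 1803
—
[pt_min: lang <> 'pt' OR length >= 1569]
review_id=50: ✓ → 277
review_id=51: ✓ → 229
review_id=52: ✗
review_id=53: ✓ → 119
review_id=54: ✓ → 211
review_id=55: ✓ → 227
review_id=56: ✓ → 0
review_id=57: ✓ → 293
review_id=58: ✗
review_id=59: ✓ → 194
review_id=60: ✓ → 174
review_id=61: ✗
review_id=62: ✓ → 165
review_id=63: ✓ → 118
pt_min = MIN(277, 229, 119, 211, 227, 0, 293, 194, 174, 165, 118) = 0
—
[stars_sum: stars < 3]
review_id=50: ✓ → 277
review_id=51: ✗
review_id=52: ✓ → 219
review_id=53: ✗
review_id=54: ✓ → 211
review_id=55: ✗
review_id=56: ✗
review_id=57: ✗
review_id=58: ✗
review_id=59: ✗
review_id=60: ✗
review_id=61: ✗
review_id=62: ✓ → 165
review_id=63: ✓ → 118
stars_sum = 277 + 219 + 211 + 165 + 118 = 990

ja_sum=1803, pt_min=0, stars_sum=990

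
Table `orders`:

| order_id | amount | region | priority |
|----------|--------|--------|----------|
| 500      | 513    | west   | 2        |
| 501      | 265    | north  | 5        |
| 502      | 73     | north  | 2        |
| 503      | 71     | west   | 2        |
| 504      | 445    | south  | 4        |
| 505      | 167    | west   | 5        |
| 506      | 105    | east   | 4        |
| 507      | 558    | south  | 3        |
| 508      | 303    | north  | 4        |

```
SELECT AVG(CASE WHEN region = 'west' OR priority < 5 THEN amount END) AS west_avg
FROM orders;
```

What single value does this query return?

279.375

order_id=500: ✓ → 513
order_id=501: ✗
order_id=502: ✓ → 73
order_id=503: ✓ → 71
order_id=504: ✓ → 445
order_id=505: ✓ → 167
order_id=506: ✓ → 105
order_id=507: ✓ → 558
order_id=508: ✓ → 303
west_avg = (513 + 73 + 71 + 445 + 167 + 105 + 558 + 303) / 8 = 279.375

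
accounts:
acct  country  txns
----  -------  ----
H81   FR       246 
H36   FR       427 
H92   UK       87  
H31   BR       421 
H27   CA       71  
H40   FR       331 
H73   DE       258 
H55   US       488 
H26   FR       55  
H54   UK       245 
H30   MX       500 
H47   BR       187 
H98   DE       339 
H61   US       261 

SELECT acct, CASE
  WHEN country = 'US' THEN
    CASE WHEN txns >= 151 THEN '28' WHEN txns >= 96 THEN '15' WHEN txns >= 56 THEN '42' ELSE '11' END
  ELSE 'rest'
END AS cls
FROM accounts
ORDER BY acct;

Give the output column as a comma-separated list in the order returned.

rest, rest, rest, rest, rest, rest, rest, rest, 28, 28, rest, rest, rest, rest

acct=H26: country='FR' → outer ELSE → rest
acct=H27: country='CA' → outer ELSE → rest
acct=H30: country='MX' → outer ELSE → rest
acct=H31: country='BR' → outer ELSE → rest
acct=H36: country='FR' → outer ELSE → rest
acct=H40: country='FR' → outer ELSE → rest
acct=H47: country='BR' → outer ELSE → rest
acct=H54: country='UK' → outer ELSE → rest
acct=H55: country='US' → inner[txns >= 151] → 28
acct=H61: country='US' → inner[txns >= 151] → 28
acct=H73: country='DE' → outer ELSE → rest
acct=H81: country='FR' → outer ELSE → rest
acct=H92: country='UK' → outer ELSE → rest
acct=H98: country='DE' → outer ELSE → rest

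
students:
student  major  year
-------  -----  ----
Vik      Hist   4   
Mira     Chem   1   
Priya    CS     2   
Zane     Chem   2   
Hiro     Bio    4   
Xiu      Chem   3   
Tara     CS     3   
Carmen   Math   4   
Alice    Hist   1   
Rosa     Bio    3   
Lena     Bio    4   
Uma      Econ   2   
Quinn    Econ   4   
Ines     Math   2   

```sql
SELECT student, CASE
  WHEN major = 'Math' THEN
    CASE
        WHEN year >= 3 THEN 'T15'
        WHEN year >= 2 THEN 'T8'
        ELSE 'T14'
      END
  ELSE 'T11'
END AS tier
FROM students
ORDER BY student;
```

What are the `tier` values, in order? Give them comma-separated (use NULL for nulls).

T11, T15, T11, T8, T11, T11, T11, T11, T11, T11, T11, T11, T11, T11

student=Alice: major='Hist' → outer ELSE → T11
student=Carmen: major='Math' → inner[year >= 3] → T15
student=Hiro: major='Bio' → outer ELSE → T11
student=Ines: major='Math' → inner[year >= 2] → T8
student=Lena: major='Bio' → outer ELSE → T11
student=Mira: major='Chem' → outer ELSE → T11
student=Priya: major='CS' → outer ELSE → T11
student=Quinn: major='Econ' → outer ELSE → T11
student=Rosa: major='Bio' → outer ELSE → T11
student=Tara: major='CS' → outer ELSE → T11
student=Uma: major='Econ' → outer ELSE → T11
student=Vik: major='Hist' → outer ELSE → T11
student=Xiu: major='Chem' → outer ELSE → T11
student=Zane: major='Chem' → outer ELSE → T11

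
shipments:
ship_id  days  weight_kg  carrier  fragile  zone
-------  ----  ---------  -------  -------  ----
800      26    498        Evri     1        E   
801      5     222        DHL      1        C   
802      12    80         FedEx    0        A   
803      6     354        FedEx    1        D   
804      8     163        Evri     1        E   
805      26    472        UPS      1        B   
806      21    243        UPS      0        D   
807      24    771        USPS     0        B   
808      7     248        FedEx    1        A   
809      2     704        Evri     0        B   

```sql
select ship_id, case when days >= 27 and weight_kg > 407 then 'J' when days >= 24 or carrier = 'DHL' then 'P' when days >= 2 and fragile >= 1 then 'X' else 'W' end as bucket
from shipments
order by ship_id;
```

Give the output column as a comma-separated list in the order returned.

P, P, W, X, X, P, W, P, X, W

ship_id=800: days >= 24 or carrier = 'DHL' → P
ship_id=801: days >= 24 or carrier = 'DHL' → P
ship_id=802: ELSE → W
ship_id=803: days >= 2 and fragile >= 1 → X
ship_id=804: days >= 2 and fragile >= 1 → X
ship_id=805: days >= 24 or carrier = 'DHL' → P
ship_id=806: ELSE → W
ship_id=807: days >= 24 or carrier = 'DHL' → P
ship_id=808: days >= 2 and fragile >= 1 → X
ship_id=809: ELSE → W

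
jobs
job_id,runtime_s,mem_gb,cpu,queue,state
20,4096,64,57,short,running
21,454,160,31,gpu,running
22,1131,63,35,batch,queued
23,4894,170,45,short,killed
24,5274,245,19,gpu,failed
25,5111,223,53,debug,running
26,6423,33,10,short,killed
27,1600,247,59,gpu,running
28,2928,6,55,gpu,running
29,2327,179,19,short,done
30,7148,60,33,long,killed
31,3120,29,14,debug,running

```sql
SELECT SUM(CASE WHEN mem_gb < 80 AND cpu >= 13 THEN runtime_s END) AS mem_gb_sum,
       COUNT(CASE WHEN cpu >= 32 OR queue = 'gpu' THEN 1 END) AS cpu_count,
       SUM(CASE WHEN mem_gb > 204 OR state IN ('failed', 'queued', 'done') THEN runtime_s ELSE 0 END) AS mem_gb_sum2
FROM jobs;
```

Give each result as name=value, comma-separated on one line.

mem_gb_sum=18423, cpu_count=9, mem_gb_sum2=15443

[mem_gb_sum: mem_gb < 80 AND cpu >= 13]
job_id=20: ✓ → 4096
job_id=21: ✗
job_id=22: ✓ → 1131
job_id=23: ✗
job_id=24: ✗
job_id=25: ✗
job_id=26: ✗
job_id=27: ✗
job_id=28: ✓ → 2928
job_id=29: ✗
job_id=30: ✓ → 7148
job_id=31: ✓ → 3120
mem_gb_sum = 4096 + 1131 + 2928 + 7148 + 3120 = 18423
—
[cpu_count: cpu >= 32 OR queue = 'gpu']
job_id=20: ✓ → 1
job_id=21: ✓ → 1
job_id=22: ✓ → 1
job_id=23: ✓ → 1
job_id=24: ✓ → 1
job_id=25: ✓ → 1
job_id=26: ✗
job_id=27: ✓ → 1
job_id=28: ✓ → 1
job_id=29: ✗
job_id=30: ✓ → 1
job_id=31: ✗
cpu_count = COUNT(1, 1, 1, 1, 1, 1, 1, 1, 1) = 9
—
[mem_gb_sum2: mem_gb > 204 OR state IN ('failed', 'queued', 'done')]
job_id=20: ✗
job_id=21: ✗
job_id=22: ✓ → 1131
job_id=23: ✗
job_id=24: ✓ → 5274
job_id=25: ✓ → 5111
job_id=26: ✗
job_id=27: ✓ → 1600
job_id=28: ✗
job_id=29: ✓ → 2327
job_id=30: ✗
job_id=31: ✗
mem_gb_sum2 = 1131 + 5274 + 5111 + 1600 + 2327 = 15443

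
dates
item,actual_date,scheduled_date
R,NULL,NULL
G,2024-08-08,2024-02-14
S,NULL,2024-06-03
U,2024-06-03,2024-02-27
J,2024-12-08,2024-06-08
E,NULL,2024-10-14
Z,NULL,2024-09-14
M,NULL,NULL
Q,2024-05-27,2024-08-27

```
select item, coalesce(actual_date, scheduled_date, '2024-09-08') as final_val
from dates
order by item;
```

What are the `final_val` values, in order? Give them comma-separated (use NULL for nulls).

2024-10-14, 2024-08-08, 2024-12-08, 2024-09-08, 2024-05-27, 2024-09-08, 2024-06-03, 2024-06-03, 2024-09-14

item=E: actual_date=NULL, scheduled_date=2024-10-14 → 2024-10-14
item=G: actual_date=2024-08-08 → 2024-08-08
item=J: actual_date=2024-12-08 → 2024-12-08
item=M: actual_date=NULL, scheduled_date=NULL, → literal 2024-09-08 → 2024-09-08
item=Q: actual_date=2024-05-27 → 2024-05-27
item=R: actual_date=NULL, scheduled_date=NULL, → literal 2024-09-08 → 2024-09-08
item=S: actual_date=NULL, scheduled_date=2024-06-03 → 2024-06-03
item=U: actual_date=2024-06-03 → 2024-06-03
item=Z: actual_date=NULL, scheduled_date=2024-09-14 → 2024-09-14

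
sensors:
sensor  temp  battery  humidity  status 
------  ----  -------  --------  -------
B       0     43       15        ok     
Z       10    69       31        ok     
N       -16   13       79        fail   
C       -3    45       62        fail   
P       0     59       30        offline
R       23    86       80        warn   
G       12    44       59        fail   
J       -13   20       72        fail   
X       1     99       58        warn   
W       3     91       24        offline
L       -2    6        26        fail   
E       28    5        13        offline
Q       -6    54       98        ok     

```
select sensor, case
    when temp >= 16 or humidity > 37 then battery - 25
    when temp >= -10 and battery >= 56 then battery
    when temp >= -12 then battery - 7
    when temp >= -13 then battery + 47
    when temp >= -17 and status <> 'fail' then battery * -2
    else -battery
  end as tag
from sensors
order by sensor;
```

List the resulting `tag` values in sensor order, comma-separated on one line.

36, 20, -20, 19, -5, -1, -12, 59, 29, 61, 91, 74, 69

sensor=B: temp >= -12 → 36
sensor=C: temp >= 16 or humidity > 37 → 20
sensor=E: temp >= 16 or humidity > 37 → -20
sensor=G: temp >= 16 or humidity > 37 → 19
sensor=J: temp >= 16 or humidity > 37 → -5
sensor=L: temp >= -12 → -1
sensor=N: temp >= 16 or humidity > 37 → -12
sensor=P: temp >= -10 and battery >= 56 → 59
sensor=Q: temp >= 16 or humidity > 37 → 29
sensor=R: temp >= 16 or humidity > 37 → 61
sensor=W: temp >= -10 and battery >= 56 → 91
sensor=X: temp >= 16 or humidity > 37 → 74
sensor=Z: temp >= -10 and battery >= 56 → 69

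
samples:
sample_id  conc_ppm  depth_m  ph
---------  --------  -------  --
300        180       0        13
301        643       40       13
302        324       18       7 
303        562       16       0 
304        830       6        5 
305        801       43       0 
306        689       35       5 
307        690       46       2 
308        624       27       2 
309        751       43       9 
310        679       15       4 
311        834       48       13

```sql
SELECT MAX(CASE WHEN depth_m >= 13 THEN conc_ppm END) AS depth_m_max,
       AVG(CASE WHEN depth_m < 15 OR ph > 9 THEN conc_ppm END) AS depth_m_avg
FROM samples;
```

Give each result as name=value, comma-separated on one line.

depth_m_max=834, depth_m_avg=621.75

[depth_m_max: depth_m >= 13]
sample_id=300: ✗
sample_id=301: ✓ → 643
sample_id=302: ✓ → 324
sample_id=303: ✓ → 562
sample_id=304: ✗
sample_id=305: ✓ → 801
sample_id=306: ✓ → 689
sample_id=307: ✓ → 690
sample_id=308: ✓ → 624
sample_id=309: ✓ → 751
sample_id=310: ✓ → 679
sample_id=311: ✓ → 834
depth_m_max = MAX(643, 324, 562, 801, 689, 690, 624, 751, 679, 834) = 834
—
[depth_m_avg: depth_m < 15 OR ph > 9]
sample_id=300: ✓ → 180
sample_id=301: ✓ → 643
sample_id=302: ✗
sample_id=303: ✗
sample_id=304: ✓ → 830
sample_id=305: ✗
sample_id=306: ✗
sample_id=307: ✗
sample_id=308: ✗
sample_id=309: ✗
sample_id=310: ✗
sample_id=311: ✓ → 834
depth_m_avg = (180 + 643 + 830 + 834) / 4 = 621.75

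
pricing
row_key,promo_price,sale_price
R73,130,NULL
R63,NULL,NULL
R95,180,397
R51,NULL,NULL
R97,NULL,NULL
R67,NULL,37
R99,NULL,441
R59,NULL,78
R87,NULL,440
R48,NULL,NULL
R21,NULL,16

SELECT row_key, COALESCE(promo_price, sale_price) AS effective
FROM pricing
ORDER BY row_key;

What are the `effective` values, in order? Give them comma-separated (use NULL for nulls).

16, NULL, NULL, 78, NULL, 37, 130, 440, 180, NULL, 441

row_key=R21: promo_price=NULL, sale_price=16 → 16
row_key=R48: promo_price=NULL, sale_price=NULL (all NULL) → NULL
row_key=R51: promo_price=NULL, sale_price=NULL (all NULL) → NULL
row_key=R59: promo_price=NULL, sale_price=78 → 78
row_key=R63: promo_price=NULL, sale_price=NULL (all NULL) → NULL
row_key=R67: promo_price=NULL, sale_price=37 → 37
row_key=R73: promo_price=130 → 130
row_key=R87: promo_price=NULL, sale_price=440 → 440
row_key=R95: promo_price=180 → 180
row_key=R97: promo_price=NULL, sale_price=NULL (all NULL) → NULL
row_key=R99: promo_price=NULL, sale_price=441 → 441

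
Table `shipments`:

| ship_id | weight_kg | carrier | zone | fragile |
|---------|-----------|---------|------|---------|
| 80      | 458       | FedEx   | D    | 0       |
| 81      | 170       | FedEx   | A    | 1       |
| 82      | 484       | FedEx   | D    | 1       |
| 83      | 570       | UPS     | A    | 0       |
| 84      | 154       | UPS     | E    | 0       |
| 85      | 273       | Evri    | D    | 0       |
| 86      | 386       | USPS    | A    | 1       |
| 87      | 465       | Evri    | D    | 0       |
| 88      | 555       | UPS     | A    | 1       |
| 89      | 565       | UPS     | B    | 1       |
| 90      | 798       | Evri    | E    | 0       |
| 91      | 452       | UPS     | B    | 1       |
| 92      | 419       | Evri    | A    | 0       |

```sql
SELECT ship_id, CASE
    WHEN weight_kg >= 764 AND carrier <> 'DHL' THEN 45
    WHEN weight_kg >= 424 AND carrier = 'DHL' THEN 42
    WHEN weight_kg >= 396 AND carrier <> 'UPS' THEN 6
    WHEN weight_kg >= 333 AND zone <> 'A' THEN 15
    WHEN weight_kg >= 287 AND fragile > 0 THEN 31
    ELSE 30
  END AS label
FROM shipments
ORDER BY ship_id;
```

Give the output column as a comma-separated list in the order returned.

6, 30, 6, 30, 30, 30, 31, 6, 31, 15, 45, 15, 6

ship_id=80: weight_kg >= 396 AND carrier <> 'UPS' → 6
ship_id=81: ELSE → 30
ship_id=82: weight_kg >= 396 AND carrier <> 'UPS' → 6
ship_id=83: ELSE → 30
ship_id=84: ELSE → 30
ship_id=85: ELSE → 30
ship_id=86: weight_kg >= 287 AND fragile > 0 → 31
ship_id=87: weight_kg >= 396 AND carrier <> 'UPS' → 6
ship_id=88: weight_kg >= 287 AND fragile > 0 → 31
ship_id=89: weight_kg >= 333 AND zone <> 'A' → 15
ship_id=90: weight_kg >= 764 AND carrier <> 'DHL' → 45
ship_id=91: weight_kg >= 333 AND zone <> 'A' → 15
ship_id=92: weight_kg >= 396 AND carrier <> 'UPS' → 6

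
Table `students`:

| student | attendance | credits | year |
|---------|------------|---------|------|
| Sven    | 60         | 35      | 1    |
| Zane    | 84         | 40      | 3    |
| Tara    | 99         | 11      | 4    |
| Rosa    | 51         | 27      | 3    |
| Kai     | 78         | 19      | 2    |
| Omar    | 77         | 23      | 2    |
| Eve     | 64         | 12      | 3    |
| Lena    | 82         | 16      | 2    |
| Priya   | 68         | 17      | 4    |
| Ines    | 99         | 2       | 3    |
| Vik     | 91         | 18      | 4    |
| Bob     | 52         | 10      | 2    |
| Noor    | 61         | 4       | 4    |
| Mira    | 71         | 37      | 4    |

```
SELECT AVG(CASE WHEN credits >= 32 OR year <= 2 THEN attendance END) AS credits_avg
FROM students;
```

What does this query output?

student=Sven: ✓ → 60
student=Zane: ✓ → 84
student=Tara: ✗
student=Rosa: ✗
student=Kai: ✓ → 78
student=Omar: ✓ → 77
student=Eve: ✗
student=Lena: ✓ → 82
student=Priya: ✗
student=Ines: ✗
student=Vik: ✗
student=Bob: ✓ → 52
student=Noor: ✗
student=Mira: ✓ → 71
credits_avg = (60 + 84 + 78 + 77 + 82 + 52 + 71) / 7 = 72

72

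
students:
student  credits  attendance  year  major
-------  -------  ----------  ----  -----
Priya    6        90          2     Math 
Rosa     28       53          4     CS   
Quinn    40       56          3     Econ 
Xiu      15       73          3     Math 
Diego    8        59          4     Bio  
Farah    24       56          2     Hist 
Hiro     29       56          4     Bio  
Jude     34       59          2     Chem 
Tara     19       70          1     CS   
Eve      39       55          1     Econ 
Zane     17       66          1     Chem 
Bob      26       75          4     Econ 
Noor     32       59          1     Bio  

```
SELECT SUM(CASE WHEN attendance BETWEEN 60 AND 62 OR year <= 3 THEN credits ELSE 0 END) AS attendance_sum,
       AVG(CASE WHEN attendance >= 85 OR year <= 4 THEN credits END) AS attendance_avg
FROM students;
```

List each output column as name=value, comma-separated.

[attendance_sum: attendance BETWEEN 60 AND 62 OR year <= 3]
student=Priya: ✓ → 6
student=Rosa: ✗
student=Quinn: ✓ → 40
student=Xiu: ✓ → 15
student=Diego: ✗
student=Farah: ✓ → 24
student=Hiro: ✗
student=Jude: ✓ → 34
student=Tara: ✓ → 19
student=Eve: ✓ → 39
student=Zane: ✓ → 17
student=Bob: ✗
student=Noor: ✓ → 32
attendance_sum = 6 + 40 + 15 + 24 + 34 + 19 + 39 + 17 + 32 = 226
—
[attendance_avg: attendance >= 85 OR year <= 4]
student=Priya: ✓ → 6
student=Rosa: ✓ → 28
student=Quinn: ✓ → 40
student=Xiu: ✓ → 15
student=Diego: ✓ → 8
student=Farah: ✓ → 24
student=Hiro: ✓ → 29
student=Jude: ✓ → 34
student=Tara: ✓ → 19
student=Eve: ✓ → 39
student=Zane: ✓ → 17
student=Bob: ✓ → 26
student=Noor: ✓ → 32
attendance_avg = (6 + 28 + 40 + 15 + 8 + 24 + 29 + 34 + 19 + 39 + 17 + 26 + 32) / 13 = 24.3846153846

attendance_sum=226, attendance_avg=24.3846153846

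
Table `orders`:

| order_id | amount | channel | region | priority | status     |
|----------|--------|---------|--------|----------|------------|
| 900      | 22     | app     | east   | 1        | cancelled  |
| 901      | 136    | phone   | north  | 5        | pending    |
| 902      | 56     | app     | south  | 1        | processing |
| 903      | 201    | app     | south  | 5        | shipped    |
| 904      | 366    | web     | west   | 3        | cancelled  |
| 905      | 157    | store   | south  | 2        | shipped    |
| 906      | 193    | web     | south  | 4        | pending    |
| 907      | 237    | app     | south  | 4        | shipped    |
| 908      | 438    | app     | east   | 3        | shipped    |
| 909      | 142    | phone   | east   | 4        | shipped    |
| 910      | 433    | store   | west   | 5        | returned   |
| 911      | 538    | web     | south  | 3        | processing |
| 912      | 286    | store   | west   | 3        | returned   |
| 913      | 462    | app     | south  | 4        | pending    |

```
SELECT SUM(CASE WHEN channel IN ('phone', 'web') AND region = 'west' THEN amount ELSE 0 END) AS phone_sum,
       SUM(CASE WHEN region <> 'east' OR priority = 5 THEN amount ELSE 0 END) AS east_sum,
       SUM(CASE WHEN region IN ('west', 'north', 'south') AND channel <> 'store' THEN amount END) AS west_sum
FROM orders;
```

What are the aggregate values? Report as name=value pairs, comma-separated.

phone_sum=366, east_sum=3065, west_sum=2189

[phone_sum: channel IN ('phone', 'web') AND region = 'west']
order_id=900: ✗
order_id=901: ✗
order_id=902: ✗
order_id=903: ✗
order_id=904: ✓ → 366
order_id=905: ✗
order_id=906: ✗
order_id=907: ✗
order_id=908: ✗
order_id=909: ✗
order_id=910: ✗
order_id=911: ✗
order_id=912: ✗
order_id=913: ✗
phone_sum = 366
—
[east_sum: region <> 'east' OR priority = 5]
order_id=900: ✗
order_id=901: ✓ → 136
order_id=902: ✓ → 56
order_id=903: ✓ → 201
order_id=904: ✓ → 366
order_id=905: ✓ → 157
order_id=906: ✓ → 193
order_id=907: ✓ → 237
order_id=908: ✗
order_id=909: ✗
order_id=910: ✓ → 433
order_id=911: ✓ → 538
order_id=912: ✓ → 286
order_id=913: ✓ → 462
east_sum = 136 + 56 + 201 + 366 + 157 + 193 + 237 + 433 + 538 + 286 + 462 = 3065
—
[west_sum: region IN ('west', 'north', 'south') AND channel <> 'store']
order_id=900: ✗
order_id=901: ✓ → 136
order_id=902: ✓ → 56
order_id=903: ✓ → 201
order_id=904: ✓ → 366
order_id=905: ✗
order_id=906: ✓ → 193
order_id=907: ✓ → 237
order_id=908: ✗
order_id=909: ✗
order_id=910: ✗
order_id=911: ✓ → 538
order_id=912: ✗
order_id=913: ✓ → 462
west_sum = 136 + 56 + 201 + 366 + 193 + 237 + 538 + 462 = 2189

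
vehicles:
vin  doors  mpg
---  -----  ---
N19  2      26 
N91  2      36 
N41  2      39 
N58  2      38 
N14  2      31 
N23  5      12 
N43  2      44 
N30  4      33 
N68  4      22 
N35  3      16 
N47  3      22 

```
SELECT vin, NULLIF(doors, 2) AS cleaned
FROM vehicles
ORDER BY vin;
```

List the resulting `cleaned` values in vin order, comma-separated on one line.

NULL, NULL, 5, 4, 3, NULL, NULL, 3, NULL, 4, NULL

vin=N14: doors=2 vs 2: equal → NULL
vin=N19: doors=2 vs 2: equal → NULL
vin=N23: doors=5 vs 2: differ → 5
vin=N30: doors=4 vs 2: differ → 4
vin=N35: doors=3 vs 2: differ → 3
vin=N41: doors=2 vs 2: equal → NULL
vin=N43: doors=2 vs 2: equal → NULL
vin=N47: doors=3 vs 2: differ → 3
vin=N58: doors=2 vs 2: equal → NULL
vin=N68: doors=4 vs 2: differ → 4
vin=N91: doors=2 vs 2: equal → NULL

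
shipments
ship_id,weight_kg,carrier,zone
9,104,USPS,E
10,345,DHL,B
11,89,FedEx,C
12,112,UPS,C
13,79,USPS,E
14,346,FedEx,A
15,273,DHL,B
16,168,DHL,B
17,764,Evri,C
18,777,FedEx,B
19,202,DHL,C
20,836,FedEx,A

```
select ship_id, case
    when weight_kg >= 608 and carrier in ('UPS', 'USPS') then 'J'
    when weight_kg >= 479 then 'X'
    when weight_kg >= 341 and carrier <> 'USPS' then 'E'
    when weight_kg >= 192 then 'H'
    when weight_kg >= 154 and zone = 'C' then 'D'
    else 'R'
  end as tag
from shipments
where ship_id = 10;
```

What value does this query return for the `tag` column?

ship_id = 10: weight_kg=345, carrier=DHL, zone=B.
weight_kg >= 608 and carrier in ('UPS', 'USPS') → false
weight_kg >= 479 → false
weight_kg >= 341 and carrier <> 'USPS' → true → E

E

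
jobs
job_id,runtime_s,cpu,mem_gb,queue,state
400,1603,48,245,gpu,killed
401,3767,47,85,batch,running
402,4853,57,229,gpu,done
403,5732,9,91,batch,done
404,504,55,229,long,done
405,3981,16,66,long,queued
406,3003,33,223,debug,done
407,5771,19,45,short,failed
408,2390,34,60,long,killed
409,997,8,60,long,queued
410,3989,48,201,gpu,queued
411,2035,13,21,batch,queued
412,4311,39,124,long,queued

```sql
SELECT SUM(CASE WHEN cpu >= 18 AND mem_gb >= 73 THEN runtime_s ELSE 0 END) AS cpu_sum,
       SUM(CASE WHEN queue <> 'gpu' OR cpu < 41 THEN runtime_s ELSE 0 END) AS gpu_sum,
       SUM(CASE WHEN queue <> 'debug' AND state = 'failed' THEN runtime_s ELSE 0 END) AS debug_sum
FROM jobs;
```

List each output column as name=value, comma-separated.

cpu_sum=22030, gpu_sum=32491, debug_sum=5771

[cpu_sum: cpu >= 18 AND mem_gb >= 73]
job_id=400: ✓ → 1603
job_id=401: ✓ → 3767
job_id=402: ✓ → 4853
job_id=403: ✗
job_id=404: ✓ → 504
job_id=405: ✗
job_id=406: ✓ → 3003
job_id=407: ✗
job_id=408: ✗
job_id=409: ✗
job_id=410: ✓ → 3989
job_id=411: ✗
job_id=412: ✓ → 4311
cpu_sum = 1603 + 3767 + 4853 + 504 + 3003 + 3989 + 4311 = 22030
—
[gpu_sum: queue <> 'gpu' OR cpu < 41]
job_id=400: ✗
job_id=401: ✓ → 3767
job_id=402: ✗
job_id=403: ✓ → 5732
job_id=404: ✓ → 504
job_id=405: ✓ → 3981
job_id=406: ✓ → 3003
job_id=407: ✓ → 5771
job_id=408: ✓ → 2390
job_id=409: ✓ → 997
job_id=410: ✗
job_id=411: ✓ → 2035
job_id=412: ✓ → 4311
gpu_sum = 3767 + 5732 + 504 + 3981 + 3003 + 5771 + 2390 + 997 + 2035 + 4311 = 32491
—
[debug_sum: queue <> 'debug' AND state = 'failed']
job_id=400: ✗
job_id=401: ✗
job_id=402: ✗
job_id=403: ✗
job_id=404: ✗
job_id=405: ✗
job_id=406: ✗
job_id=407: ✓ → 5771
job_id=408: ✗
job_id=409: ✗
job_id=410: ✗
job_id=411: ✗
job_id=412: ✗
debug_sum = 5771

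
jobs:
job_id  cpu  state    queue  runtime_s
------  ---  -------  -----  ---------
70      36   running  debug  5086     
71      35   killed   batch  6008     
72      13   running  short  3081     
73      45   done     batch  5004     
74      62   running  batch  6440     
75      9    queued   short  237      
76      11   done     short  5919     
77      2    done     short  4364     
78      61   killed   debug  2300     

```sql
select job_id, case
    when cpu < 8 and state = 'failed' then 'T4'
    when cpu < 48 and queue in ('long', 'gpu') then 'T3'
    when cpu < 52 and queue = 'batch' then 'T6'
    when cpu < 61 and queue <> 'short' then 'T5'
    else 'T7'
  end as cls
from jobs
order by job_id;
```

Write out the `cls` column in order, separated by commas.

job_id=70: cpu < 61 and queue <> 'short' → T5
job_id=71: cpu < 52 and queue = 'batch' → T6
job_id=72: ELSE → T7
job_id=73: cpu < 52 and queue = 'batch' → T6
job_id=74: ELSE → T7
job_id=75: ELSE → T7
job_id=76: ELSE → T7
job_id=77: ELSE → T7
job_id=78: ELSE → T7

T5, T6, T7, T6, T7, T7, T7, T7, T7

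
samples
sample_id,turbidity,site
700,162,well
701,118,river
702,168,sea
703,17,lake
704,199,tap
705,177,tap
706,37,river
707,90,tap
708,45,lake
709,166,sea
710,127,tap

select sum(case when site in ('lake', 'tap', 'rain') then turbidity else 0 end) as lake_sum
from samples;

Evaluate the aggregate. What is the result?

655

sample_id=700: ✗
sample_id=701: ✗
sample_id=702: ✗
sample_id=703: ✓ → 17
sample_id=704: ✓ → 199
sample_id=705: ✓ → 177
sample_id=706: ✗
sample_id=707: ✓ → 90
sample_id=708: ✓ → 45
sample_id=709: ✗
sample_id=710: ✓ → 127
lake_sum = 17 + 199 + 177 + 90 + 45 + 127 = 655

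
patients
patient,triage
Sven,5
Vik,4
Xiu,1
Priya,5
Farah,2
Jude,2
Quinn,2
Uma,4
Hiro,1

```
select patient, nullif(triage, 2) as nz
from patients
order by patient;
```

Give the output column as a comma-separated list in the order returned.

NULL, 1, NULL, 5, NULL, 5, 4, 4, 1

patient=Farah: triage=2 vs 2: equal → NULL
patient=Hiro: triage=1 vs 2: differ → 1
patient=Jude: triage=2 vs 2: equal → NULL
patient=Priya: triage=5 vs 2: differ → 5
patient=Quinn: triage=2 vs 2: equal → NULL
patient=Sven: triage=5 vs 2: differ → 5
patient=Uma: triage=4 vs 2: differ → 4
patient=Vik: triage=4 vs 2: differ → 4
patient=Xiu: triage=1 vs 2: differ → 1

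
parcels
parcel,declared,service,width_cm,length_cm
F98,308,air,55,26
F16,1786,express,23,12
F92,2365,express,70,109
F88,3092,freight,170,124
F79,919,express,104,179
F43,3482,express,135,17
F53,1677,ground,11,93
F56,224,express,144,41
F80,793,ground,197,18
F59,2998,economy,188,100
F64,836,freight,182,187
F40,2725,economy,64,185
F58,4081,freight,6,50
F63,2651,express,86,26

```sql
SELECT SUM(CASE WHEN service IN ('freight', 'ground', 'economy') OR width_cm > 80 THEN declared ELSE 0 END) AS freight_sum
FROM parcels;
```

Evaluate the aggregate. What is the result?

23478

parcel=F98: ✗
parcel=F16: ✗
parcel=F92: ✗
parcel=F88: ✓ → 3092
parcel=F79: ✓ → 919
parcel=F43: ✓ → 3482
parcel=F53: ✓ → 1677
parcel=F56: ✓ → 224
parcel=F80: ✓ → 793
parcel=F59: ✓ → 2998
parcel=F64: ✓ → 836
parcel=F40: ✓ → 2725
parcel=F58: ✓ → 4081
parcel=F63: ✓ → 2651
freight_sum = 3092 + 919 + 3482 + 1677 + 224 + 793 + 2998 + 836 + 2725 + 4081 + 2651 = 23478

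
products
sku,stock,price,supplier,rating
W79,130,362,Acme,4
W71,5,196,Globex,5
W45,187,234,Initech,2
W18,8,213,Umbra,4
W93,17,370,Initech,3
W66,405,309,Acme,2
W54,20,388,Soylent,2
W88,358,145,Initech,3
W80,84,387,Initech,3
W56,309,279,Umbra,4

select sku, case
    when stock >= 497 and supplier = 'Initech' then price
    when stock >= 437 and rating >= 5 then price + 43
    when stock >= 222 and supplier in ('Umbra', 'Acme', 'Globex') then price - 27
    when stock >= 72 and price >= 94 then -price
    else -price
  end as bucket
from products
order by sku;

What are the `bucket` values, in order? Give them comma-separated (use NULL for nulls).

-213, -234, -388, 252, 282, -196, -362, -387, -145, -370

sku=W18: ELSE → -213
sku=W45: stock >= 72 and price >= 94 → -234
sku=W54: ELSE → -388
sku=W56: stock >= 222 and supplier in ('Umbra', 'Acme', 'Globex') → 252
sku=W66: stock >= 222 and supplier in ('Umbra', 'Acme', 'Globex') → 282
sku=W71: ELSE → -196
sku=W79: stock >= 72 and price >= 94 → -362
sku=W80: stock >= 72 and price >= 94 → -387
sku=W88: stock >= 72 and price >= 94 → -145
sku=W93: ELSE → -370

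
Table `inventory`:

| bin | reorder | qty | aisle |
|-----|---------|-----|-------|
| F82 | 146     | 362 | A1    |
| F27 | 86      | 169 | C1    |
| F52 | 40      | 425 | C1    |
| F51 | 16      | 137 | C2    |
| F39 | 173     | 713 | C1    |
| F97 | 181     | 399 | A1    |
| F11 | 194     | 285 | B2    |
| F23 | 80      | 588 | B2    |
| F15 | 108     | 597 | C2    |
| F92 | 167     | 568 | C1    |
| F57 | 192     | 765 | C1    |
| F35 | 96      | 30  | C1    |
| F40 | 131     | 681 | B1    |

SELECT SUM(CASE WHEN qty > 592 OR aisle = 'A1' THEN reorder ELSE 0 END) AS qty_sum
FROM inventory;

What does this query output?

931

bin=F82: ✓ → 146
bin=F27: ✗
bin=F52: ✗
bin=F51: ✗
bin=F39: ✓ → 173
bin=F97: ✓ → 181
bin=F11: ✗
bin=F23: ✗
bin=F15: ✓ → 108
bin=F92: ✗
bin=F57: ✓ → 192
bin=F35: ✗
bin=F40: ✓ → 131
qty_sum = 146 + 173 + 181 + 108 + 192 + 131 = 931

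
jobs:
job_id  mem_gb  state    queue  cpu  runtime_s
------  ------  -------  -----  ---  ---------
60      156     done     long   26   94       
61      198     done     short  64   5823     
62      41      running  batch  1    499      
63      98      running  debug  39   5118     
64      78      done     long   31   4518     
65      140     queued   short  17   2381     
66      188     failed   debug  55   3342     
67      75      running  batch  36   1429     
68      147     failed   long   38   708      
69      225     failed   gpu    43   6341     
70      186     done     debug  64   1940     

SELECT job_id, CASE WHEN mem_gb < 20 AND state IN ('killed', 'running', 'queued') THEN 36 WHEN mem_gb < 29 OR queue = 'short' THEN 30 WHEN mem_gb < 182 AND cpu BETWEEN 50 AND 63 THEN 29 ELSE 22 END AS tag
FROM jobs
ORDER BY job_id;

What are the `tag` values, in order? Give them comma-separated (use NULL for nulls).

job_id=60: ELSE → 22
job_id=61: mem_gb < 29 OR queue = 'short' → 30
job_id=62: ELSE → 22
job_id=63: ELSE → 22
job_id=64: ELSE → 22
job_id=65: mem_gb < 29 OR queue = 'short' → 30
job_id=66: ELSE → 22
job_id=67: ELSE → 22
job_id=68: ELSE → 22
job_id=69: ELSE → 22
job_id=70: ELSE → 22

22, 30, 22, 22, 22, 30, 22, 22, 22, 22, 22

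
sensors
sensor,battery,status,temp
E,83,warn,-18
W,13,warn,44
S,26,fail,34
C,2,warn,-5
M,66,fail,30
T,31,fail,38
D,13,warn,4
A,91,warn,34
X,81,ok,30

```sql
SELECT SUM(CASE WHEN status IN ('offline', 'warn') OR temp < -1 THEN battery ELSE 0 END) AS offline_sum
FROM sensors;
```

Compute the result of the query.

sensor=E: ✓ → 83
sensor=W: ✓ → 13
sensor=S: ✗
sensor=C: ✓ → 2
sensor=M: ✗
sensor=T: ✗
sensor=D: ✓ → 13
sensor=A: ✓ → 91
sensor=X: ✗
offline_sum = 83 + 13 + 2 + 13 + 91 = 202

202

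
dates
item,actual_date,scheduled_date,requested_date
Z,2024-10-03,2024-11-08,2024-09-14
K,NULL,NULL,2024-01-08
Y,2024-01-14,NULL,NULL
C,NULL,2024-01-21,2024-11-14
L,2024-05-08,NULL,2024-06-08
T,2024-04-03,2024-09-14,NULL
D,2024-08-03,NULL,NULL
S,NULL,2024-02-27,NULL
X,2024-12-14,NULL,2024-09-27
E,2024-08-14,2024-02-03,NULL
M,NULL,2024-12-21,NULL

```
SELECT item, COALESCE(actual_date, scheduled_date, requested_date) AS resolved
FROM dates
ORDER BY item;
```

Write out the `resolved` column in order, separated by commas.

item=C: actual_date=NULL, scheduled_date=2024-01-21 → 2024-01-21
item=D: actual_date=2024-08-03 → 2024-08-03
item=E: actual_date=2024-08-14 → 2024-08-14
item=K: actual_date=NULL, scheduled_date=NULL, requested_date=2024-01-08 → 2024-01-08
item=L: actual_date=2024-05-08 → 2024-05-08
item=M: actual_date=NULL, scheduled_date=2024-12-21 → 2024-12-21
item=S: actual_date=NULL, scheduled_date=2024-02-27 → 2024-02-27
item=T: actual_date=2024-04-03 → 2024-04-03
item=X: actual_date=2024-12-14 → 2024-12-14
item=Y: actual_date=2024-01-14 → 2024-01-14
item=Z: actual_date=2024-10-03 → 2024-10-03

2024-01-21, 2024-08-03, 2024-08-14, 2024-01-08, 2024-05-08, 2024-12-21, 2024-02-27, 2024-04-03, 2024-12-14, 2024-01-14, 2024-10-03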